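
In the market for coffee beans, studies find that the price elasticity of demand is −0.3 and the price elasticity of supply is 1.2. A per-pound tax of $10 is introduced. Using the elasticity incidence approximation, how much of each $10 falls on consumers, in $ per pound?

Consumers bear ≈ $8 per pound.

Incidence ratio: consumers' share ≈ εs / (εs + |εd|) = 1.2 / (1.2 + 0.3) = 0.8.
So consumers bear ≈ 0.8 × $10 = $8; producers bear $2.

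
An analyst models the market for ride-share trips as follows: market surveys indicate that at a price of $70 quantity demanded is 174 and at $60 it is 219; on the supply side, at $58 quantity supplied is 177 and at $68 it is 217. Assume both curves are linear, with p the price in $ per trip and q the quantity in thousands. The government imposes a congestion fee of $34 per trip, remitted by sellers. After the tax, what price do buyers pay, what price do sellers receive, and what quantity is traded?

Demand slope: (219 − 174)/(60 − 70) = -4.5, so qd = 489 − 4.5p.
Supply slope: (217 − 177)/(68 − 58) = 4, so qs = 4p − 55.
Without the tax, 489 − 4.5p = 4p − 55 gives 8.5p = 544, so p* = $64 and q* = 201.
With the tax collected from sellers, supply shifts: qs = 4(p − 34) − 55.
New equilibrium: buyers pay $80, sellers receive $46, q = 129. (Wedge: pb − ps = 34.)
The less price-elastic side of the market bears the larger share of a per-unit tax.

Buyers pay $80; sellers receive $46; quantity = 129.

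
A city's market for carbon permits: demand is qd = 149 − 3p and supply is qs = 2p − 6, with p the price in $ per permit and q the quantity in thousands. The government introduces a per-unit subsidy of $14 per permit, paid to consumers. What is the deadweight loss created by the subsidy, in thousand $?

Before the subsidy: set 149 − 3p = 2p − 6 → p* = $31, q* = 56.
With a per-unit subsidy paid to consumers, each effectively pays p − 14, so demand becomes qd = 149 − 3(p − 14).
Solving gives q = 72.8 with consumers paying $25.4 and producers receiving $39.4 (the $14 wedge).
Quantity rises by |ΔQ| = |56 − 72.8| = 16.8.
DWL = ½ · t · |ΔQ| = ½ · 14 · 16.8 = $117.6.

Deadweight loss = $117.6 thousand.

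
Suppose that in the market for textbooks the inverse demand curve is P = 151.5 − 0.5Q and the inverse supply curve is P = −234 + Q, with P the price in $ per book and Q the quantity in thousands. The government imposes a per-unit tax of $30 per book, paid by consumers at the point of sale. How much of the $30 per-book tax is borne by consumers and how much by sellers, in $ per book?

Inverting to Q(P) form: Qd = 303 − 2P; Qs = P + 234.
Without the tax, 303 − 2P = P + 234 gives 3P = 69, so P* = $23 and Q* = 257.
With the tax collected from consumers, demand (in seller-price terms) shifts: Qd = 303 − 2(P + 30).
New equilibrium: consumers pay $33, sellers receive $3, Q = 237. (Wedge: Pb − Ps = 30.)
Burden on consumers: $10; on sellers: $20. (They sum to $30.)
The less price-elastic side of the market bears the larger share of a per-unit tax.

Consumers bear $10 per book; sellers bear $20 per book.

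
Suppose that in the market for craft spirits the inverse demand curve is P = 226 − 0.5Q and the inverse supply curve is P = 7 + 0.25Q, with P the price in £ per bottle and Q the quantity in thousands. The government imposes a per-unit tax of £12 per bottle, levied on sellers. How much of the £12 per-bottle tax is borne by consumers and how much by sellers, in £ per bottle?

Consumers bear £8 per bottle; sellers bear £4 per bottle.

Rewrite in direct form: Qd = 452 − 2P and Qs = 4P − 28.
Without the tax, 452 − 2P = 4P − 28 gives 6P = 480, so P* = £80 and Q* = 292.
With the tax collected from sellers, supply shifts: Qs = 4(P − 12) − 28.
New equilibrium: consumers pay £88, sellers receive £76, Q = 276. (Wedge: Pb − Ps = 12.)
Burden on consumers: £8; on sellers: £4. (They sum to £12.)
The less price-elastic side of the market bears the larger share of a per-unit tax.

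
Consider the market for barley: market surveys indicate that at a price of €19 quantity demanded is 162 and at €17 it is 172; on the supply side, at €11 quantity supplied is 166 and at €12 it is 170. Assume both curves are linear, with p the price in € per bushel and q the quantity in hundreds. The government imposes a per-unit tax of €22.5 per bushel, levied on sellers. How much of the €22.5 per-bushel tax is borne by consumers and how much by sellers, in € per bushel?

Consumers bear €10 per bushel; sellers bear €12.5 per bushel.

Demand slope: (172 − 162)/(17 − 19) = -5, so qd = 257 − 5p.
Supply slope: (170 − 166)/(12 − 11) = 4, so qs = 4p + 122.
Without the tax, 257 − 5p = 4p + 122 gives 9p = 135, so p* = €15 and q* = 182.
With the tax collected from sellers, supply shifts: qs = 4(p − 22.5) + 122.
New equilibrium: consumers pay €25, sellers receive €2.5, q = 132. (Wedge: pb − ps = 22.5.)
Burden on consumers: €10; on sellers: €12.5. (They sum to €22.5.)
The less price-elastic side of the market bears the larger share of a per-unit tax.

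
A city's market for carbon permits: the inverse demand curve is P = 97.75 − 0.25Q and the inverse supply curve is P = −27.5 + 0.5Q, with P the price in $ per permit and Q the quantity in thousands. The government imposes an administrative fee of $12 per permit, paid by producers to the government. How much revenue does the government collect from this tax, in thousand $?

Tax revenue = $1812 thousand.

Rewrite in direct form: Qd = 391 − 4P and Qs = 2P + 55.
Without the tax, 391 − 4P = 2P + 55 gives 6P = 336, so P* = $56 and Q* = 167.
With the tax collected from producers, supply shifts: Qs = 2(P − 12) + 55.
New equilibrium: buyers pay $60, producers receive $48, Q = 151. (Wedge: Pb − Ps = 12.)
Revenue = t · Q = 12 · 151 = $1812.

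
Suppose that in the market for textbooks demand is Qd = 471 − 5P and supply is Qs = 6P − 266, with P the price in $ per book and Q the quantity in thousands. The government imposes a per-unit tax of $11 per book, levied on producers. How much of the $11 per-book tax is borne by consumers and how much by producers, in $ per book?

Consumers bear $6 per book; producers bear $5 per book.

Before the tax: set 471 − 5P = 6P − 266 → P* = $67, Q* = 136.
With the tax collected from producers, supply shifts: Qs = 6(P − 11) − 266.
Solving gives Q = 106 with consumers paying $73 and producers receiving $62 (the $11 wedge).
Burden on consumers: $6; on producers: $5. (They sum to $11.)
The less price-elastic side of the market bears the larger share of a per-unit tax.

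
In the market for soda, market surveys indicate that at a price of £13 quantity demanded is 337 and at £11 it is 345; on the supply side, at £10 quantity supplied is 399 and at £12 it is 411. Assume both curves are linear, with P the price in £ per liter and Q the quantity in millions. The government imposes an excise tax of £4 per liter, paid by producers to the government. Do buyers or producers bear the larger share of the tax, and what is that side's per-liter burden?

Demand slope: (345 − 337)/(11 − 13) = -4, so Qd = 389 − 4P.
Supply slope: (411 − 399)/(12 − 10) = 6, so Qs = 6P + 339.
Without the tax, 389 − 4P = 6P + 339 gives 10P = 50, so P* = £5 and Q* = 369.
With the tax collected from producers, supply shifts: Qs = 6(P − 4) + 339.
New equilibrium: buyers pay £7.4, producers receive £3.4, Q = 359.4. (Wedge: Pb − Ps = 4.)
Per-liter burden: buyers £2.4, producers £1.6.
Buyers take the larger share because demand is less price-elastic here (demand slope 4 vs supply slope 6).

Buyers bear the larger share: £2.4 per liter.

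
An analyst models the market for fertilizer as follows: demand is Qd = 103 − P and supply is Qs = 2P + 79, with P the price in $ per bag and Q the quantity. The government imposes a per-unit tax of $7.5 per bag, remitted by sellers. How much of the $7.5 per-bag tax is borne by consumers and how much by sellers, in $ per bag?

Consumers bear $5 per bag; sellers bear $2.5 per bag.

Without the tax, 103 − P = 2P + 79 gives 3P = 24, so P* = $8 and Q* = 95.
With the tax collected from sellers, supply shifts: Qs = 2(P − 7.5) + 79.
New equilibrium: consumers pay $13, sellers receive $5.5, Q = 90. (Wedge: Pb − Ps = 7.5.)
Burden on consumers: $5; on sellers: $2.5. (They sum to $7.5.)
The less price-elastic side of the market bears the larger share of a per-unit tax.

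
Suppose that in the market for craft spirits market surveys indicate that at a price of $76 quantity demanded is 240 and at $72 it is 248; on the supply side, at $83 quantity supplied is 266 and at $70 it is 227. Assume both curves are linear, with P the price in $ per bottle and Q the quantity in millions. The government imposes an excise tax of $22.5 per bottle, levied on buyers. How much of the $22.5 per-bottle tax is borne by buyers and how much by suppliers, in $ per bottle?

Buyers bear $13.5 per bottle; suppliers bear $9 per bottle.

Demand slope: (248 − 240)/(72 − 76) = -2, so Qd = 392 − 2P.
Supply slope: (227 − 266)/(70 − 83) = 3, so Qs = 3P + 17.
Before the tax: set 392 − 2P = 3P + 17 → P* = $75, Q* = 242.
With the tax collected from buyers, demand (in seller-price terms) shifts: Qd = 392 − 2(P + 22.5).
Solving gives Q = 215 with buyers paying $88.5 and suppliers receiving $66 (the $22.5 wedge).
Burden on buyers: $13.5; on suppliers: $9. (They sum to $22.5.)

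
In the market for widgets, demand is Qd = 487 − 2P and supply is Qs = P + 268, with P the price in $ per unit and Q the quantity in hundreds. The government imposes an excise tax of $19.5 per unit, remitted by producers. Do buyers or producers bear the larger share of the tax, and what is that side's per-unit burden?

Without the tax, 487 − 2P = P + 268 gives 3P = 219, so P* = $73 and Q* = 341.
With the tax collected from producers, supply shifts: Qs = (P − 19.5) + 268.
New equilibrium: buyers pay $79.5, producers receive $60, Q = 328. (Wedge: Pb − Ps = 19.5.)
Per-unit burden: buyers $6.5, producers $13.
Producers take the larger share because supply is less price-elastic here (demand slope 2 vs supply slope 1).

Producers bear the larger share: $13 per unit.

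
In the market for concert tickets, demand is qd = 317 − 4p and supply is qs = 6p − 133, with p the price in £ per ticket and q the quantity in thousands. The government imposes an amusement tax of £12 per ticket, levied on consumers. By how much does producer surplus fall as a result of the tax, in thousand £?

Before the tax: set 317 − 4p = 6p − 133 → p* = £45, q* = 137.
With the tax collected from consumers, demand (in seller-price terms) shifts: qd = 317 − 4(p + 12).
Solving gives q = 108.2 with consumers paying £52.2 and sellers receiving £40.2 (the £12 wedge).
ΔPS is the trapezoid between Q = 108.2 and Q = 137 of height £4.8: ½ · (137 + 108.2) · 4.8 = £588.48.

Producer surplus falls by £588.48 thousand.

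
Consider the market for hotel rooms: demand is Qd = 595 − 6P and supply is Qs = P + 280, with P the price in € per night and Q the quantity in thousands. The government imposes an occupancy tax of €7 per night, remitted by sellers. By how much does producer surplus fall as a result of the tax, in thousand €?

Without the tax, 595 − 6P = P + 280 gives 7P = 315, so P* = €45 and Q* = 325.
With the tax collected from sellers, supply shifts: Qs = (P − 7) + 280.
New equilibrium: consumers pay €46, sellers receive €39, Q = 319. (Wedge: Pb − Ps = 7.)
ΔPS is the trapezoid between Q = 319 and Q = 325 of height €6: ½ · (325 + 319) · 6 = €1932.

Producer surplus falls by €1932 thousand.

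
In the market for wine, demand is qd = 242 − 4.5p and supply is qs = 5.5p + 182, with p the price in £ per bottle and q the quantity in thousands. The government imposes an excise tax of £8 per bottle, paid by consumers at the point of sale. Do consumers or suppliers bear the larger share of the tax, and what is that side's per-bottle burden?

Without the tax, 242 − 4.5p = 5.5p + 182 gives 10p = 60, so p* = £6 and q* = 215.
With the tax collected from consumers, demand (in seller-price terms) shifts: qd = 242 − 4.5(p + 8).
Solving gives q = 195.2 with consumers paying £10.4 and suppliers receiving £2.4 (the £8 wedge).
Per-bottle burden: consumers £4.4, suppliers £3.6.
Consumers take the larger share because demand is less price-elastic here (demand slope 4.5 vs supply slope 5.5).

Consumers bear the larger share: £4.4 per bottle.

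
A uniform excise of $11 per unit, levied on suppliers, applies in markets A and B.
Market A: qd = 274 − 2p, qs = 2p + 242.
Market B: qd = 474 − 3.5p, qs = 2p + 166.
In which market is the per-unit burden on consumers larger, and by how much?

Market A, by $1.5.

Market A: pre-tax p* = $8, q* = 258; post-tax q = 247; per-unit burden on consumers = $5.5.
Market B: pre-tax p* = $56, q* = 278; post-tax q = 264; per-unit burden on consumers = $4.
Difference: $5.5 vs $4 → market A is larger by $1.5.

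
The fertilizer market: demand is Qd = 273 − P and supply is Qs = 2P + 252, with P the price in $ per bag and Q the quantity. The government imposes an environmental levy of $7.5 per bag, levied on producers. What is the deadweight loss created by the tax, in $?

Before the tax: set 273 − P = 2P + 252 → P* = $7, Q* = 266.
With the tax collected from producers, supply shifts: Qs = 2(P − 7.5) + 252.
Solving gives Q = 261 with buyers paying $12 and producers receiving $4.5 (the $7.5 wedge).
Quantity falls by |ΔQ| = |266 − 261| = 5.
DWL = ½ · t · |ΔQ| = ½ · 7.5 · 5 = $18.75.

Deadweight loss = $18.75.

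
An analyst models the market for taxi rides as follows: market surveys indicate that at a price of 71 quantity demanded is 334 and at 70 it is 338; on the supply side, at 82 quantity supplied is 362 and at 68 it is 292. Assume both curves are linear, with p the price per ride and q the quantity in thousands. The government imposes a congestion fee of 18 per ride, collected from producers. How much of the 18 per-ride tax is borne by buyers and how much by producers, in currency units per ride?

Buyers bear 10 per ride; producers bear 8 per ride.

Demand slope: (338 − 334)/(70 − 71) = -4, so qd = 618 − 4p.
Supply slope: (292 − 362)/(68 − 82) = 5, so qs = 5p − 48.
Without the tax, 618 − 4p = 5p − 48 gives 9p = 666, so p* = 74 and q* = 322.
With the tax collected from producers, supply shifts: qs = 5(p − 18) − 48.
New equilibrium: buyers pay 84, producers receive 66, q = 282. (Wedge: pb − ps = 18.)
Burden on buyers: 10; on producers: 8. (They sum to 18.)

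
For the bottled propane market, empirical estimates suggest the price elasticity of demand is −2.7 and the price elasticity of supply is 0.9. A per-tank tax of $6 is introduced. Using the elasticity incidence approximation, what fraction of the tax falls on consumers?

Incidence ratio: consumers' share ≈ εs / (εs + |εd|) = 0.9 / (0.9 + 2.7) = 0.25.
Supply is the less elastic side, so consumers bear the smaller share.

Consumers' share ≈ 0.25.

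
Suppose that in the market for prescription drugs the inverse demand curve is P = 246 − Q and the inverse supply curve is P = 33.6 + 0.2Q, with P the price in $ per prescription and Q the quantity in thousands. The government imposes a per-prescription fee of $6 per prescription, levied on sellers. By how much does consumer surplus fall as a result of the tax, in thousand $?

Consumer surplus falls by $872.5 thousand.

Inverting to Q(P) form: Qd = 246 − P; Qs = 5P − 168.
Without the tax, 246 − P = 5P − 168 gives 6P = 414, so P* = $69 and Q* = 177.
With the tax collected from sellers, supply shifts: Qs = 5(P − 6) − 168.
New equilibrium: buyers pay $74, sellers receive $68, Q = 172. (Wedge: Pb − Ps = 6.)
ΔCS is the trapezoid between Q = 172 and Q = 177 of height $5: ½ · (177 + 172) · 5 = $872.5.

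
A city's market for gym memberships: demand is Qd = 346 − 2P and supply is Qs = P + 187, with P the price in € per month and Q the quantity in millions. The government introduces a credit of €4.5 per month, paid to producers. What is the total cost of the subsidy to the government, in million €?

Government outlay = €1093.5 million.

Without the subsidy, 346 − 2P = P + 187 gives 3P = 159, so P* = €53 and Q* = 240.
With a per-unit subsidy paid to producers, each receives P + 4.5 per unit sold, so supply becomes Qs = (P + 4.5) + 187.
Solving gives Q = 243 with consumers paying €51.5 and producers receiving €56 (the €4.5 wedge).
Outlay = t · Q = 4.5 · 243 = €1093.5.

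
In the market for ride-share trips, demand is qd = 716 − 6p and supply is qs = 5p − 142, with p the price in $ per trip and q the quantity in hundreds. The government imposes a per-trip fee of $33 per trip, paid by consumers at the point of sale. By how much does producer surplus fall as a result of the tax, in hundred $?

Producer surplus falls by $3654 hundred.

Without the tax, 716 − 6p = 5p − 142 gives 11p = 858, so p* = $78 and q* = 248.
With the tax collected from consumers, demand (in seller-price terms) shifts: qd = 716 − 6(p + 33).
Solving gives q = 158 with consumers paying $93 and sellers receiving $60 (the $33 wedge).
ΔPS is the trapezoid between Q = 158 and Q = 248 of height $18: ½ · (248 + 158) · 18 = $3654.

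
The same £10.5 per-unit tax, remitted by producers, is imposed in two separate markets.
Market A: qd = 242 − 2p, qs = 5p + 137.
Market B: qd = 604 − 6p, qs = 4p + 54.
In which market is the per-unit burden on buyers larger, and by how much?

Market A, by £3.3.

Market A: pre-tax p* = £15, q* = 212; post-tax q = 197; per-unit burden on buyers = £7.5.
Market B: pre-tax p* = £55, q* = 274; post-tax q = 248.8; per-unit burden on buyers = £4.2.
Difference: £7.5 vs £4.2 → market A is larger by £3.3.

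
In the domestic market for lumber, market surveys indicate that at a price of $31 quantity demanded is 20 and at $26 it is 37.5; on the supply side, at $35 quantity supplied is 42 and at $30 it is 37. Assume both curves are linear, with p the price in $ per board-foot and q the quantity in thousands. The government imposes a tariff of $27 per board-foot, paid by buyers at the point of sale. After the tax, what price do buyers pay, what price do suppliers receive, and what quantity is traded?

Demand slope: (37.5 − 20)/(26 − 31) = -3.5, so qd = 128.5 − 3.5p.
Supply slope: (37 − 42)/(30 − 35) = 1, so qs = p + 7.
Without the tax, 128.5 − 3.5p = p + 7 gives 4.5p = 121.5, so p* = $27 and q* = 34.
With the tax collected from buyers, demand (in seller-price terms) shifts: qd = 128.5 − 3.5(p + 27).
New equilibrium: buyers pay $33, suppliers receive $6, q = 13. (Wedge: pb − ps = 27.)
The less price-elastic side of the market bears the larger share of a per-unit tax.

Buyers pay $33; suppliers receive $6; quantity = 13.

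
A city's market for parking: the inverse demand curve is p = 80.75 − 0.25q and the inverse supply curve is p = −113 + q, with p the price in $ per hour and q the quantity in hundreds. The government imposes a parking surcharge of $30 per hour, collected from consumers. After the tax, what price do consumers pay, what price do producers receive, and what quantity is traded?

Consumers pay $48; producers receive $18; quantity = 131.

Inverting to q(p) form: qd = 323 − 4p; qs = p + 113.
Without the tax, 323 − 4p = p + 113 gives 5p = 210, so p* = $42 and q* = 155.
With the tax collected from consumers, demand (in seller-price terms) shifts: qd = 323 − 4(p + 30).
New equilibrium: consumers pay $48, producers receive $18, q = 131. (Wedge: pb − ps = 30.)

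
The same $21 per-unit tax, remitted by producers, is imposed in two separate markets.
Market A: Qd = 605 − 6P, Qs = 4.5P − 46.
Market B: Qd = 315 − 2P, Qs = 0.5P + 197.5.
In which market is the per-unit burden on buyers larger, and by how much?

Market A, by $4.8.

Market A: pre-tax P* = $62, Q* = 233; post-tax Q = 179; per-unit burden on buyers = $9.
Market B: pre-tax P* = $47, Q* = 221; post-tax Q = 212.6; per-unit burden on buyers = $4.2.
Difference: $9 vs $4.2 → market A is larger by $4.8.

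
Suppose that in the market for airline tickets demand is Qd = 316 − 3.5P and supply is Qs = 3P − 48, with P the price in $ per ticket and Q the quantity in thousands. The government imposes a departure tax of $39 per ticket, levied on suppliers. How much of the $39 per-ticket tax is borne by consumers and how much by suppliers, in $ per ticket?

Consumers bear $18 per ticket; suppliers bear $21 per ticket.

Before the tax: set 316 − 3.5P = 3P − 48 → P* = $56, Q* = 120.
With the tax collected from suppliers, supply shifts: Qs = 3(P − 39) − 48.
Solving gives Q = 57 with consumers paying $74 and suppliers receiving $35 (the $39 wedge).
Burden on consumers: $18; on suppliers: $21. (They sum to $39.)
The less price-elastic side of the market bears the larger share of a per-unit tax.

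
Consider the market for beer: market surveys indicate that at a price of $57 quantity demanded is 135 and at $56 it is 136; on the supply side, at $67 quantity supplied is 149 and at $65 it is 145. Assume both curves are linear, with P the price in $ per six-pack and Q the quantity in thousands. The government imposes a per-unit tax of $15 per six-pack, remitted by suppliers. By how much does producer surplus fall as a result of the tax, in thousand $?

Demand slope: (136 − 135)/(56 − 57) = -1, so Qd = 192 − P.
Supply slope: (145 − 149)/(65 − 67) = 2, so Qs = 2P + 15.
Before the tax: set 192 − P = 2P + 15 → P* = $59, Q* = 133.
With the tax collected from suppliers, supply shifts: Qs = 2(P − 15) + 15.
Solving gives Q = 123 with consumers paying $69 and suppliers receiving $54 (the $15 wedge).
ΔPS is the trapezoid between Q = 123 and Q = 133 of height $5: ½ · (133 + 123) · 5 = $640.

Producer surplus falls by $640 thousand.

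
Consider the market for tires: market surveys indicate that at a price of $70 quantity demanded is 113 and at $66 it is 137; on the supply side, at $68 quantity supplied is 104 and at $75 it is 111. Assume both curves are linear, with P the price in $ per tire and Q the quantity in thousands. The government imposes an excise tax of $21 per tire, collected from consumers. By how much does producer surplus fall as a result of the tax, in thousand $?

Demand slope: (137 − 113)/(66 − 70) = -6, so Qd = 533 − 6P.
Supply slope: (111 − 104)/(75 − 68) = 1, so Qs = P + 36.
Without the tax, 533 − 6P = P + 36 gives 7P = 497, so P* = $71 and Q* = 107.
With the tax collected from consumers, demand (in seller-price terms) shifts: Qd = 533 − 6(P + 21).
New equilibrium: consumers pay $74, suppliers receive $53, Q = 89. (Wedge: Pb − Ps = 21.)
ΔPS is the trapezoid between Q = 89 and Q = 107 of height $18: ½ · (107 + 89) · 18 = $1764.

Producer surplus falls by $1764 thousand.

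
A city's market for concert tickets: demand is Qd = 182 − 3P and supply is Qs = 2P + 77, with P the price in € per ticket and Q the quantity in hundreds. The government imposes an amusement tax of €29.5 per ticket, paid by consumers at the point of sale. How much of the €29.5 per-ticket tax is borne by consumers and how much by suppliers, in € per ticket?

Consumers bear €11.8 per ticket; suppliers bear €17.7 per ticket.

Before the tax: set 182 − 3P = 2P + 77 → P* = €21, Q* = 119.
With the tax collected from consumers, demand (in seller-price terms) shifts: Qd = 182 − 3(P + 29.5).
Solving gives Q = 83.6 with consumers paying €32.8 and suppliers receiving €3.3 (the €29.5 wedge).
Burden on consumers: €11.8; on suppliers: €17.7. (They sum to €29.5.)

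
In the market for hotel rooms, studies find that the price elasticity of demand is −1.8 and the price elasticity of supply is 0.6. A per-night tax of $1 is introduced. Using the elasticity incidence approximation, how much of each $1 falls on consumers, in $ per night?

Consumers bear ≈ $0.25 per night.

Incidence ratio: consumers' share ≈ εs / (εs + |εd|) = 0.6 / (0.6 + 1.8) = 0.25.
So consumers bear ≈ 0.25 × $1 = $0.25; suppliers bear $0.75.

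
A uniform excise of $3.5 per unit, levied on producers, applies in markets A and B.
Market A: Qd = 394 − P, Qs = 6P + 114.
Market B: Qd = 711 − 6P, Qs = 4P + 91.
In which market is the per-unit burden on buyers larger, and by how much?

Market A: pre-tax P* = $40, Q* = 354; post-tax Q = 351; per-unit burden on buyers = $3.
Market B: pre-tax P* = $62, Q* = 339; post-tax Q = 330.6; per-unit burden on buyers = $1.4.
Difference: $3 vs $1.4 → market A is larger by $1.6.

Market A, by $1.6.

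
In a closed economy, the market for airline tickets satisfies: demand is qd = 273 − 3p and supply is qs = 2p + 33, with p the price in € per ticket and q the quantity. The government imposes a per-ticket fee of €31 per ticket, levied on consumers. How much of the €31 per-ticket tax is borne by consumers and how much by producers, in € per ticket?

Before the tax: set 273 − 3p = 2p + 33 → p* = €48, q* = 129.
With the tax collected from consumers, demand (in seller-price terms) shifts: qd = 273 − 3(p + 31).
Solving gives q = 91.8 with consumers paying €60.4 and producers receiving €29.4 (the €31 wedge).
Burden on consumers: €12.4; on producers: €18.6. (They sum to €31.)
The less price-elastic side of the market bears the larger share of a per-unit tax.

Consumers bear €12.4 per ticket; producers bear €18.6 per ticket.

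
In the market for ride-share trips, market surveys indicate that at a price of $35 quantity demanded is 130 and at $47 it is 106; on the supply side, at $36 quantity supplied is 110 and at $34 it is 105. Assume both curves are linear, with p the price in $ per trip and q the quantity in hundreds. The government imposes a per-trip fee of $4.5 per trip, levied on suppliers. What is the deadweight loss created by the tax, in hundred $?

Deadweight loss = $11.25 hundred.

Demand slope: (106 − 130)/(47 − 35) = -2, so qd = 200 − 2p.
Supply slope: (105 − 110)/(34 − 36) = 2.5, so qs = 2.5p + 20.
Without the tax, 200 − 2p = 2.5p + 20 gives 4.5p = 180, so p* = $40 and q* = 120.
With the tax collected from suppliers, supply shifts: qs = 2.5(p − 4.5) + 20.
Solving gives q = 115 with buyers paying $42.5 and suppliers receiving $38 (the $4.5 wedge).
Quantity falls by |ΔQ| = |120 − 115| = 5.
DWL = ½ · t · |ΔQ| = ½ · 4.5 · 5 = $11.25.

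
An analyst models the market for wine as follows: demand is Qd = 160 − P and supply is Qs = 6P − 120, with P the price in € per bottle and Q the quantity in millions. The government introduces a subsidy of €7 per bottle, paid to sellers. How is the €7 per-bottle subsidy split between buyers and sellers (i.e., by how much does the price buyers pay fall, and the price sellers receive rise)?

Before the subsidy: set 160 − P = 6P − 120 → P* = €40, Q* = 120.
With a per-unit subsidy paid to sellers, each receives P + 7 per unit sold, so supply becomes Qs = 6(P + 7) − 120.
New equilibrium: buyers pay €34, sellers receive €41, Q = 126. (Wedge: Pb − Ps = −7.)
Gain to buyers: €6; to sellers: €1. (They sum to €7.)

Buyers gain €6 per bottle; sellers gain €1 per bottle.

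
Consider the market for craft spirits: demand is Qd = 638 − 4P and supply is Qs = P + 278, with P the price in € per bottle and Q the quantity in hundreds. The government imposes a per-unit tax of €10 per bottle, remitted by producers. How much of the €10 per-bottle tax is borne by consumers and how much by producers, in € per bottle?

Consumers bear €2 per bottle; producers bear €8 per bottle.

Without the tax, 638 − 4P = P + 278 gives 5P = 360, so P* = €72 and Q* = 350.
With the tax collected from producers, supply shifts: Qs = (P − 10) + 278.
Solving gives Q = 342 with consumers paying €74 and producers receiving €64 (the €10 wedge).
Burden on consumers: €2; on producers: €8. (They sum to €10.)
The less price-elastic side of the market bears the larger share of a per-unit tax.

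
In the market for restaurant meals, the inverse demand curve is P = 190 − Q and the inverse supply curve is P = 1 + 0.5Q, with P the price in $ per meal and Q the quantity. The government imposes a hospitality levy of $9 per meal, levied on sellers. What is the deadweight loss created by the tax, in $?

Inverting to Q(P) form: Qd = 190 − P; Qs = 2P − 2.
Before the tax: set 190 − P = 2P − 2 → P* = $64, Q* = 126.
With the tax collected from sellers, supply shifts: Qs = 2(P − 9) − 2.
Solving gives Q = 120 with consumers paying $70 and sellers receiving $61 (the $9 wedge).
Quantity falls by |ΔQ| = |126 − 120| = 6.
DWL = ½ · t · |ΔQ| = ½ · 9 · 6 = $27.

Deadweight loss = $27.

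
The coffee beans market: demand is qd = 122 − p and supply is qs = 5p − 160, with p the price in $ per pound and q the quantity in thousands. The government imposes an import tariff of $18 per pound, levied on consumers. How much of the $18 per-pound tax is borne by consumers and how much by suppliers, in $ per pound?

Before the tax: set 122 − p = 5p − 160 → p* = $47, q* = 75.
With the tax collected from consumers, demand (in seller-price terms) shifts: qd = 122 − (p + 18).
Solving gives q = 60 with consumers paying $62 and suppliers receiving $44 (the $18 wedge).
Burden on consumers: $15; on suppliers: $3. (They sum to $18.)

Consumers bear $15 per pound; suppliers bear $3 per pound.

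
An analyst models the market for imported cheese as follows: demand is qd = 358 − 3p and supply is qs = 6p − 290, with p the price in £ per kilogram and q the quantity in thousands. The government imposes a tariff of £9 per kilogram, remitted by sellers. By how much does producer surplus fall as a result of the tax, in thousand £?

Before the tax: set 358 − 3p = 6p − 290 → p* = £72, q* = 142.
With the tax collected from sellers, supply shifts: qs = 6(p − 9) − 290.
New equilibrium: buyers pay £78, sellers receive £69, q = 124. (Wedge: pb − ps = 9.)
ΔPS is the trapezoid between Q = 124 and Q = 142 of height £3: ½ · (142 + 124) · 3 = £399.

Producer surplus falls by £399 thousand.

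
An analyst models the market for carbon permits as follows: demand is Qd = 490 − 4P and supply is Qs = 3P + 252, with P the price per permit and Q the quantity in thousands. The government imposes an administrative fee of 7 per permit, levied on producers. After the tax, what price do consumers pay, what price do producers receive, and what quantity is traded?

Consumers pay 37; producers receive 30; quantity = 342.

Before the tax: set 490 − 4P = 3P + 252 → P* = 34, Q* = 354.
With the tax collected from producers, supply shifts: Qs = 3(P − 7) + 252.
New equilibrium: consumers pay 37, producers receive 30, Q = 342. (Wedge: Pb − Ps = 7.)
The less price-elastic side of the market bears the larger share of a per-unit tax.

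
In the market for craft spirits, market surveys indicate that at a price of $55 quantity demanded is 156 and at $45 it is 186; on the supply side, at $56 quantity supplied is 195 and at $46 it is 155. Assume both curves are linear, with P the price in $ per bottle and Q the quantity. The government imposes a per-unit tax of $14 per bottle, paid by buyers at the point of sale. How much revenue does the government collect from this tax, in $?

Tax revenue = $2058.

Demand slope: (186 − 156)/(45 − 55) = -3, so Qd = 321 − 3P.
Supply slope: (155 − 195)/(46 − 56) = 4, so Qs = 4P − 29.
Before the tax: set 321 − 3P = 4P − 29 → P* = $50, Q* = 171.
With the tax collected from buyers, demand (in seller-price terms) shifts: Qd = 321 − 3(P + 14).
Solving gives Q = 147 with buyers paying $58 and producers receiving $44 (the $14 wedge).
Revenue = t · Q = 14 · 147 = $2058.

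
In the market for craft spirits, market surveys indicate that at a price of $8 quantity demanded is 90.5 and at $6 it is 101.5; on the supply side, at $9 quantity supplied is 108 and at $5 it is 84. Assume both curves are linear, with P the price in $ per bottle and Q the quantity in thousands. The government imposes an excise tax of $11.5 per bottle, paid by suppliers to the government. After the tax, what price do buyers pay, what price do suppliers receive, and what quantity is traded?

Buyers pay $13; suppliers receive $1.5; quantity = 63.

Demand slope: (101.5 − 90.5)/(6 − 8) = -5.5, so Qd = 134.5 − 5.5P.
Supply slope: (84 − 108)/(5 − 9) = 6, so Qs = 6P + 54.
Before the tax: set 134.5 − 5.5P = 6P + 54 → P* = $7, Q* = 96.
With the tax collected from suppliers, supply shifts: Qs = 6(P − 11.5) + 54.
Solving gives Q = 63 with buyers paying $13 and suppliers receiving $1.5 (the $11.5 wedge).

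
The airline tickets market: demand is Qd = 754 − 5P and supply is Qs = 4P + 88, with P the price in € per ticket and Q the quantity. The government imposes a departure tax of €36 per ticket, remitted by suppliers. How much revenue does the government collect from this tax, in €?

Without the tax, 754 − 5P = 4P + 88 gives 9P = 666, so P* = €74 and Q* = 384.
With the tax collected from suppliers, supply shifts: Qs = 4(P − 36) + 88.
New equilibrium: buyers pay €90, suppliers receive €54, Q = 304. (Wedge: Pb − Ps = 36.)
Revenue = t · Q = 36 · 304 = €10944.

Tax revenue = €10944.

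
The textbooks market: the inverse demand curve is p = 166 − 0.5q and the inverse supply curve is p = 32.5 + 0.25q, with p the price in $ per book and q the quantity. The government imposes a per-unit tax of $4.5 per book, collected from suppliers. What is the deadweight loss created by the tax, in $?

Rewrite in direct form: qd = 332 − 2p and qs = 4p − 130.
Without the tax, 332 − 2p = 4p − 130 gives 6p = 462, so p* = $77 and q* = 178.
With the tax collected from suppliers, supply shifts: qs = 4(p − 4.5) − 130.
Solving gives q = 172 with consumers paying $80 and suppliers receiving $75.5 (the $4.5 wedge).
Quantity falls by |ΔQ| = |178 − 172| = 6.
DWL = ½ · t · |ΔQ| = ½ · 4.5 · 6 = $13.5.

Deadweight loss = $13.5.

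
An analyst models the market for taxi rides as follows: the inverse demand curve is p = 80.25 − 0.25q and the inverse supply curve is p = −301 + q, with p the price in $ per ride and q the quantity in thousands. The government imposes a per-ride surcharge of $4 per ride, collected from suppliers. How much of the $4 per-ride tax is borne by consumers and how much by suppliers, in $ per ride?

Inverting to q(p) form: qd = 321 − 4p; qs = p + 301.
Without the tax, 321 − 4p = p + 301 gives 5p = 20, so p* = $4 and q* = 305.
With the tax collected from suppliers, supply shifts: qs = (p − 4) + 301.
New equilibrium: consumers pay $4.8, suppliers receive $0.8, q = 301.8. (Wedge: pb − ps = 4.)
Burden on consumers: $0.8; on suppliers: $3.2. (They sum to $4.)

Consumers bear $0.8 per ride; suppliers bear $3.2 per ride.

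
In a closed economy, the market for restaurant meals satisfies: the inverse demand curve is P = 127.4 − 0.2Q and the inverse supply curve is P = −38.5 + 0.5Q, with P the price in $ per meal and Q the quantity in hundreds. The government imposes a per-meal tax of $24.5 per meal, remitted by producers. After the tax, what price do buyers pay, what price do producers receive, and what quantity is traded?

Rewrite in direct form: Qd = 637 − 5P and Qs = 2P + 77.
Before the tax: set 637 − 5P = 2P + 77 → P* = $80, Q* = 237.
With the tax collected from producers, supply shifts: Qs = 2(P − 24.5) + 77.
Solving gives Q = 202 with buyers paying $87 and producers receiving $62.5 (the $24.5 wedge).

Buyers pay $87; producers receive $62.5; quantity = 202.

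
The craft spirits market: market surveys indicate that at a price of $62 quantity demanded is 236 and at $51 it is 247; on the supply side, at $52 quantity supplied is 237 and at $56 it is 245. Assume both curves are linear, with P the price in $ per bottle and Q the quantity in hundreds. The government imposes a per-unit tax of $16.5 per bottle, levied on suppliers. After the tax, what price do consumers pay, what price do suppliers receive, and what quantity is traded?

Demand slope: (247 − 236)/(51 − 62) = -1, so Qd = 298 − P.
Supply slope: (245 − 237)/(56 − 52) = 2, so Qs = 2P + 133.
Before the tax: set 298 − P = 2P + 133 → P* = $55, Q* = 243.
With the tax collected from suppliers, supply shifts: Qs = 2(P − 16.5) + 133.
Solving gives Q = 232 with consumers paying $66 and suppliers receiving $49.5 (the $16.5 wedge).
The less price-elastic side of the market bears the larger share of a per-unit tax.

Consumers pay $66; suppliers receive $49.5; quantity = 232.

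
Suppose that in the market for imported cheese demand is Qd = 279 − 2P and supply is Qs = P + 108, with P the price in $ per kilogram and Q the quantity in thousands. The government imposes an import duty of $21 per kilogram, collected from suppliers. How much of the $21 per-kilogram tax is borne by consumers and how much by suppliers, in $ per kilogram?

Consumers bear $7 per kilogram; suppliers bear $14 per kilogram.

Without the tax, 279 − 2P = P + 108 gives 3P = 171, so P* = $57 and Q* = 165.
With the tax collected from suppliers, supply shifts: Qs = (P − 21) + 108.
Solving gives Q = 151 with consumers paying $64 and suppliers receiving $43 (the $21 wedge).
Burden on consumers: $7; on suppliers: $14. (They sum to $21.)
The less price-elastic side of the market bears the larger share of a per-unit tax.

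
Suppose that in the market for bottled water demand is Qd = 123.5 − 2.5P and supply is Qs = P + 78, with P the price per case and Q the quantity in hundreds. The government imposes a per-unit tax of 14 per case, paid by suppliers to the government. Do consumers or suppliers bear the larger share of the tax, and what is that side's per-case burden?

Without the tax, 123.5 − 2.5P = P + 78 gives 3.5P = 45.5, so P* = 13 and Q* = 91.
With the tax collected from suppliers, supply shifts: Qs = (P − 14) + 78.
Solving gives Q = 81 with consumers paying 17 and suppliers receiving 3 (the 14 wedge).
Per-case burden: consumers 4, suppliers 10.
Suppliers take the larger share because supply is less price-elastic here (demand slope 2.5 vs supply slope 1).

Suppliers bear the larger share: 10 per case.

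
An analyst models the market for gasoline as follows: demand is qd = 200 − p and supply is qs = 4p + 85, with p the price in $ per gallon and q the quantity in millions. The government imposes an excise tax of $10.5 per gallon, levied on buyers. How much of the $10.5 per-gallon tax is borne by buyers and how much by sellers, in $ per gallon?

Buyers bear $8.4 per gallon; sellers bear $2.1 per gallon.

Without the tax, 200 − p = 4p + 85 gives 5p = 115, so p* = $23 and q* = 177.
With the tax collected from buyers, demand (in seller-price terms) shifts: qd = 200 − (p + 10.5).
New equilibrium: buyers pay $31.4, sellers receive $20.9, q = 168.6. (Wedge: pb − ps = 10.5.)
Burden on buyers: $8.4; on sellers: $2.1. (They sum to $10.5.)
The less price-elastic side of the market bears the larger share of a per-unit tax.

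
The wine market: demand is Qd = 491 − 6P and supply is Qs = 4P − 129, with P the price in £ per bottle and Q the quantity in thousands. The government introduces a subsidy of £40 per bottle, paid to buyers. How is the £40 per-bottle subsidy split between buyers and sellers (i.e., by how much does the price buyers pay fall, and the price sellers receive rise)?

Buyers gain £16 per bottle; sellers gain £24 per bottle.

Without the subsidy, 491 − 6P = 4P − 129 gives 10P = 620, so P* = £62 and Q* = 119.
With a per-unit subsidy paid to buyers, each effectively pays P − 40, so demand becomes Qd = 491 − 6(P − 40).
New equilibrium: buyers pay £46, sellers receive £86, Q = 215. (Wedge: Pb − Ps = −40.)
Gain to buyers: £16; to sellers: £24. (They sum to £40.)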